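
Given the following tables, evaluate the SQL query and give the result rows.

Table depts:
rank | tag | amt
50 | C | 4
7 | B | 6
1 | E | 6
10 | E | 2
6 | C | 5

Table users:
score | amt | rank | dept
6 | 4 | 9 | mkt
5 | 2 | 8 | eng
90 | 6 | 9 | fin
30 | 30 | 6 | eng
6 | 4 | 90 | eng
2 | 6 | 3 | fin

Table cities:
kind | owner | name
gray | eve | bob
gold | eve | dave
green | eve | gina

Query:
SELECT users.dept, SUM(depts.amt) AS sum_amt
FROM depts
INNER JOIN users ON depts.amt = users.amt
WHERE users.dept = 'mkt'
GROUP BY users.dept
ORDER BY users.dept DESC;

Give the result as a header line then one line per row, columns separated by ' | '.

After JOIN users (7 rows):
depts.rank | depts.tag | depts.amt | users.score | users.amt | users.rank | users.dept
50 | C | 4 | 6 | 4 | 9 | mkt
50 | C | 4 | 6 | 4 | 90 | eng
7 | B | 6 | 90 | 6 | 9 | fin
7 | B | 6 | 2 | 6 | 3 | fin
1 | E | 6 | 90 | 6 | 9 | fin
1 | E | 6 | 2 | 6 | 3 | fin
10 | E | 2 | 5 | 2 | 8 | eng
After WHERE (1 rows):
depts.rank | depts.tag | depts.amt | users.score | users.amt | users.rank | users.dept
50 | C | 4 | 6 | 4 | 9 | mkt
After GROUP BY (1 rows):
users.dept | sum_amt
mkt | 4
After ORDER BY (1 rows):
users.dept | sum_amt
mkt | 4

== RESULT ==
users.dept | sum_amt
mkt | 4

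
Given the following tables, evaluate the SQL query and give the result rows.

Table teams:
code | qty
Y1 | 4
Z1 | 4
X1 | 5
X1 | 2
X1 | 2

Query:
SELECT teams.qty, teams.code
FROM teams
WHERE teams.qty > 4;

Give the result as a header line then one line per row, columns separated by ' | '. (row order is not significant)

After WHERE (1 rows):
teams.code | teams.qty
X1 | 5
After SELECT (1 rows):
teams.qty | teams.code
5 | X1

== RESULT ==
teams.qty | teams.code
5 | X1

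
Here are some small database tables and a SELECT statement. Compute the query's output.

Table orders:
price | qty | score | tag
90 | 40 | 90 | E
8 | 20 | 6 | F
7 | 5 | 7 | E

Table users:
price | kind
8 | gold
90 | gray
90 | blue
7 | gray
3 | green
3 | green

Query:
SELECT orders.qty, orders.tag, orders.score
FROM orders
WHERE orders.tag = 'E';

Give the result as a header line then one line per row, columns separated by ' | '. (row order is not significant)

== RESULT ==
orders.qty | orders.tag | orders.score
40 | E | 90
5 | E | 7

Derivation:
After WHERE (2 rows):
orders.price | orders.qty | orders.score | orders.tag
90 | 40 | 90 | E
7 | 5 | 7 | E
After SELECT (2 rows):
orders.qty | orders.tag | orders.score
40 | E | 90
5 | E | 7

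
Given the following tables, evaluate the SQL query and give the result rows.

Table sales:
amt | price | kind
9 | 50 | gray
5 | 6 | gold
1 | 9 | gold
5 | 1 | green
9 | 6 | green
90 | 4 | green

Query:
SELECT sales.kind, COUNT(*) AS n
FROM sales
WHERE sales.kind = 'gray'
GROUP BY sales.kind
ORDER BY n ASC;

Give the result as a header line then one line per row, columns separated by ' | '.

== RESULT ==
sales.kind | n
gray | 1

Derivation:
After WHERE (1 rows):
sales.amt | sales.price | sales.kind
9 | 50 | gray
After GROUP BY (1 rows):
sales.kind | n
gray | 1
After ORDER BY (1 rows):
sales.kind | n
gray | 1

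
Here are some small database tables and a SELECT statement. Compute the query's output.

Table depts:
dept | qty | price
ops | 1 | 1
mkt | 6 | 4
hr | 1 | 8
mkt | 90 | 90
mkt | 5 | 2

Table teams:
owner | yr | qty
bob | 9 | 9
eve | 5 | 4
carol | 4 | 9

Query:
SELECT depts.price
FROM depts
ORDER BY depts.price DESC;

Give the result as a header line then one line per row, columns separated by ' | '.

== RESULT ==
depts.price
90
8
4
2
1

Derivation:
After SELECT (5 rows):
depts.price
1
4
8
90
2
After ORDER BY (5 rows):
depts.price
90
8
4
2
1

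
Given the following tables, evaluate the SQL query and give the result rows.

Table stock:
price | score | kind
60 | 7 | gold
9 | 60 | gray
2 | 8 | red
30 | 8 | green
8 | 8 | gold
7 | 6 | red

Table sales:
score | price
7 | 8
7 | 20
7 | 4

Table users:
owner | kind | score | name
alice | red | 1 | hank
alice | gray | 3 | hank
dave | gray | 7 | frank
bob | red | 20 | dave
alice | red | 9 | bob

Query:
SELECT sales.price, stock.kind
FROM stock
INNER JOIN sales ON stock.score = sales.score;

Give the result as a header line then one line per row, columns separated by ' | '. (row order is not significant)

After JOIN sales (3 rows):
stock.price | stock.score | stock.kind | sales.score | sales.price
60 | 7 | gold | 7 | 8
60 | 7 | gold | 7 | 20
60 | 7 | gold | 7 | 4
After SELECT (3 rows):
sales.price | stock.kind
8 | gold
20 | gold
4 | gold

== RESULT ==
sales.price | stock.kind
8 | gold
20 | gold
4 | gold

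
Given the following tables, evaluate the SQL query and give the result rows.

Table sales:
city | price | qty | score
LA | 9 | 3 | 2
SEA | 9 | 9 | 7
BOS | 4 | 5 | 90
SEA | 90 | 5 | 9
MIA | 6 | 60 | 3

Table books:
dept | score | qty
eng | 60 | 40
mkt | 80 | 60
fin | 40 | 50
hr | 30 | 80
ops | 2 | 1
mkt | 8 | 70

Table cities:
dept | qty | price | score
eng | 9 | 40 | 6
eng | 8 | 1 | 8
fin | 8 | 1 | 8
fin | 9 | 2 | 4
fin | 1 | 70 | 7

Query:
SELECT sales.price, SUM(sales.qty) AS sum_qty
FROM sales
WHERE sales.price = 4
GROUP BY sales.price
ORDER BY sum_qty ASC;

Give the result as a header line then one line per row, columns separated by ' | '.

After WHERE (1 rows):
sales.city | sales.price | sales.qty | sales.score
BOS | 4 | 5 | 90
After GROUP BY (1 rows):
sales.price | sum_qty
4 | 5
After ORDER BY (1 rows):
sales.price | sum_qty
4 | 5

== RESULT ==
sales.price | sum_qty
4 | 5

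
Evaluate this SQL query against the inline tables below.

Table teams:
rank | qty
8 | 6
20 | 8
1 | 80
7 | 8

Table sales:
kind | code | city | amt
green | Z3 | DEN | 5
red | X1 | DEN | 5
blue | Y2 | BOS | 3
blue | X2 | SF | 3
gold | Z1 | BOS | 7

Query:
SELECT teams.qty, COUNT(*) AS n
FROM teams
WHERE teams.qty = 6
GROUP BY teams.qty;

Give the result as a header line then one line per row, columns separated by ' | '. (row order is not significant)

After WHERE (1 rows):
teams.rank | teams.qty
8 | 6
After GROUP BY (1 rows):
teams.qty | n
6 | 1

== RESULT ==
teams.qty | n
6 | 1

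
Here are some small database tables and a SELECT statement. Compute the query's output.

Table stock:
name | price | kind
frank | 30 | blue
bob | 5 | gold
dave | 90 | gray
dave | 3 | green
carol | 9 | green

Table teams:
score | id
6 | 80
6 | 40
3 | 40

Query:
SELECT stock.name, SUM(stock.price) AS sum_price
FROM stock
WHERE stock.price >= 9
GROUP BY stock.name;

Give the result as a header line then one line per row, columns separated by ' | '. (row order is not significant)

== RESULT ==
stock.name | sum_price
frank | 30
dave | 90
carol | 9

Derivation:
After WHERE (3 rows):
stock.name | stock.price | stock.kind
frank | 30 | blue
dave | 90 | gray
carol | 9 | green
After GROUP BY (3 rows):
stock.name | sum_price
frank | 30
dave | 90
carol | 9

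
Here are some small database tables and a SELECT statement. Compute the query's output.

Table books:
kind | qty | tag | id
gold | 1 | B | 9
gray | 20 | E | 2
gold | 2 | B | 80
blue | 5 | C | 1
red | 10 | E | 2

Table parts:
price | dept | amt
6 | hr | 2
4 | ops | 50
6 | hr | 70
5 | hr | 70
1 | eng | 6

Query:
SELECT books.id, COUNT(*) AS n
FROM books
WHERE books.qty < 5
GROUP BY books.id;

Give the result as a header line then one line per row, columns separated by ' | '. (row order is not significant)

After WHERE (2 rows):
books.kind | books.qty | books.tag | books.id
gold | 1 | B | 9
gold | 2 | B | 80
After GROUP BY (2 rows):
books.id | n
9 | 1
80 | 1

== RESULT ==
books.id | n
9 | 1
80 | 1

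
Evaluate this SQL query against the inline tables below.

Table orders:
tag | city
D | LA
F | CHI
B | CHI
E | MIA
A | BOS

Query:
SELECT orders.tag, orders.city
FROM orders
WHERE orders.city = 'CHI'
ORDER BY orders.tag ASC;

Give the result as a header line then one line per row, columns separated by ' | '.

After WHERE (2 rows):
orders.tag | orders.city
F | CHI
B | CHI
After SELECT (2 rows):
orders.tag | orders.city
F | CHI
B | CHI
After ORDER BY (2 rows):
orders.tag | orders.city
B | CHI
F | CHI

== RESULT ==
orders.tag | orders.city
B | CHI
F | CHI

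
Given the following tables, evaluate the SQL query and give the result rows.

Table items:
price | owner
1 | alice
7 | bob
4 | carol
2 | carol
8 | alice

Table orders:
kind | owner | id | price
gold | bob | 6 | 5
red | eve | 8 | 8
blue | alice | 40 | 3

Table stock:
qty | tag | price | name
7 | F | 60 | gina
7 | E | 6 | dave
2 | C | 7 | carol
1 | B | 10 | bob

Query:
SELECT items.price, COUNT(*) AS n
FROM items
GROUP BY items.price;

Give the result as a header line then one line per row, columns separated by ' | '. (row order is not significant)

After GROUP BY (5 rows):
items.price | n
1 | 1
7 | 1
4 | 1
2 | 1
8 | 1

== RESULT ==
items.price | n
1 | 1
7 | 1
4 | 1
2 | 1
8 | 1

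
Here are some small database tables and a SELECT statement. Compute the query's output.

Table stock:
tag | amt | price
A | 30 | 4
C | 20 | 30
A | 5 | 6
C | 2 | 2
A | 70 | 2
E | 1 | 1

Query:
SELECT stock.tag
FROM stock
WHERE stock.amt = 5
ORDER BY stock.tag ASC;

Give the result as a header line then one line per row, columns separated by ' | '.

After WHERE (1 rows):
stock.tag | stock.amt | stock.price
A | 5 | 6
After SELECT (1 rows):
stock.tag
A
After ORDER BY (1 rows):
stock.tag
A

== RESULT ==
stock.tag
A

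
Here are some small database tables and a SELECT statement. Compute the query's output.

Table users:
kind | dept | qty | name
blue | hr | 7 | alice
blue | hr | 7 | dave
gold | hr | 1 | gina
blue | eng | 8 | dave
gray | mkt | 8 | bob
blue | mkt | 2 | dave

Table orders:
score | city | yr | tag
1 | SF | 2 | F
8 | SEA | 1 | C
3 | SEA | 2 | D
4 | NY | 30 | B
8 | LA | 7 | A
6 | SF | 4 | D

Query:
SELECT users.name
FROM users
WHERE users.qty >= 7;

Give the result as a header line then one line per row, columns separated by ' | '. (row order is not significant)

== RESULT ==
users.name
alice
dave
dave
bob

Derivation:
After WHERE (4 rows):
users.kind | users.dept | users.qty | users.name
blue | hr | 7 | alice
blue | hr | 7 | dave
blue | eng | 8 | dave
gray | mkt | 8 | bob
After SELECT (4 rows):
users.name
alice
dave
dave
bob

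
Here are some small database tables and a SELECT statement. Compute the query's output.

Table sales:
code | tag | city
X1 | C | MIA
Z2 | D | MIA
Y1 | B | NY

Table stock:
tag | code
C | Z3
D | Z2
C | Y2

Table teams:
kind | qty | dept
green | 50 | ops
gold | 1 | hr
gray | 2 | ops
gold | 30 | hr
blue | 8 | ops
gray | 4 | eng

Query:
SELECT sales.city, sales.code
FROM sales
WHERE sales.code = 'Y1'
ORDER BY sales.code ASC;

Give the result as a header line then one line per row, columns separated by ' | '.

After WHERE (1 rows):
sales.code | sales.tag | sales.city
Y1 | B | NY
After SELECT (1 rows):
sales.city | sales.code
NY | Y1
After ORDER BY (1 rows):
sales.city | sales.code
NY | Y1

== RESULT ==
sales.city | sales.code
NY | Y1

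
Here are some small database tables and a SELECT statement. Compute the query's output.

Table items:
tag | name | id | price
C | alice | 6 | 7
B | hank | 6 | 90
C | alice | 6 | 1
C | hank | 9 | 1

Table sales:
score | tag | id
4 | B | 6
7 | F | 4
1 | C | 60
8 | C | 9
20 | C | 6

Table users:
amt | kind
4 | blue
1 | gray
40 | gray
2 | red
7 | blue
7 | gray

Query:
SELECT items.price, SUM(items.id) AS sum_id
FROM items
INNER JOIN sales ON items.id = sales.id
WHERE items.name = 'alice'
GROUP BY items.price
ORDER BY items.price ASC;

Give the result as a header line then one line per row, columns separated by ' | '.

== RESULT ==
items.price | sum_id
1 | 12
7 | 12

Derivation:
After JOIN sales (7 rows):
items.tag | items.name | items.id | items.price | sales.score | sales.tag | sales.id
C | alice | 6 | 7 | 4 | B | 6
C | alice | 6 | 7 | 20 | C | 6
B | hank | 6 | 90 | 4 | B | 6
B | hank | 6 | 90 | 20 | C | 6
C | alice | 6 | 1 | 4 | B | 6
C | alice | 6 | 1 | 20 | C | 6
C | hank | 9 | 1 | 8 | C | 9
After WHERE (4 rows):
items.tag | items.name | items.id | items.price | sales.score | sales.tag | sales.id
C | alice | 6 | 7 | 4 | B | 6
C | alice | 6 | 7 | 20 | C | 6
C | alice | 6 | 1 | 4 | B | 6
C | alice | 6 | 1 | 20 | C | 6
After GROUP BY (2 rows):
items.price | sum_id
7 | 12
1 | 12
After ORDER BY (2 rows):
items.price | sum_id
1 | 12
7 | 12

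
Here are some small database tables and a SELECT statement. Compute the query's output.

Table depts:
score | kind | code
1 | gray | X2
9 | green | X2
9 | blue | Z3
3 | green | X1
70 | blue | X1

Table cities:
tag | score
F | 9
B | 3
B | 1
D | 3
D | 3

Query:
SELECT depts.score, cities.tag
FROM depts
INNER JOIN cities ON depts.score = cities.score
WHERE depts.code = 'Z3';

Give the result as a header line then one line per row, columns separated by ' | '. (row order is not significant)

After JOIN cities (6 rows):
depts.score | depts.kind | depts.code | cities.tag | cities.score
1 | gray | X2 | B | 1
9 | green | X2 | F | 9
9 | blue | Z3 | F | 9
3 | green | X1 | B | 3
3 | green | X1 | D | 3
3 | green | X1 | D | 3
After WHERE (1 rows):
depts.score | depts.kind | depts.code | cities.tag | cities.score
9 | blue | Z3 | F | 9
After SELECT (1 rows):
depts.score | cities.tag
9 | F

== RESULT ==
depts.score | cities.tag
9 | F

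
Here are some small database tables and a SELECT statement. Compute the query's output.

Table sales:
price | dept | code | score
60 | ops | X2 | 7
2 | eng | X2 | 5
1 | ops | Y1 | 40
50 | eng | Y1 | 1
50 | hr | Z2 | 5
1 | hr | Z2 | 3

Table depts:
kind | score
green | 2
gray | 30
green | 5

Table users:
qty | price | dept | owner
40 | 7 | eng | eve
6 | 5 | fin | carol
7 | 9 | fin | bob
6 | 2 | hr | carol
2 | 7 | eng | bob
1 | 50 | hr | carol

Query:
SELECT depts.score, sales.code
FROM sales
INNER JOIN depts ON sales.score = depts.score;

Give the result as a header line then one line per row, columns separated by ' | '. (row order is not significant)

== RESULT ==
depts.score | sales.code
5 | X2
5 | Z2

Derivation:
After JOIN depts (2 rows):
sales.price | sales.dept | sales.code | sales.score | depts.kind | depts.score
2 | eng | X2 | 5 | green | 5
50 | hr | Z2 | 5 | green | 5
After SELECT (2 rows):
depts.score | sales.code
5 | X2
5 | Z2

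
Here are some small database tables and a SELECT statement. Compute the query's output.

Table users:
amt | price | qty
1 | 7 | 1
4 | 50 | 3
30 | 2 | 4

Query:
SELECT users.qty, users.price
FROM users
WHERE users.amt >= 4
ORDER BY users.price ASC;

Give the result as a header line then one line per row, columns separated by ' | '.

After WHERE (2 rows):
users.amt | users.price | users.qty
4 | 50 | 3
30 | 2 | 4
After SELECT (2 rows):
users.qty | users.price
3 | 50
4 | 2
After ORDER BY (2 rows):
users.qty | users.price
4 | 2
3 | 50

== RESULT ==
users.qty | users.price
4 | 2
3 | 50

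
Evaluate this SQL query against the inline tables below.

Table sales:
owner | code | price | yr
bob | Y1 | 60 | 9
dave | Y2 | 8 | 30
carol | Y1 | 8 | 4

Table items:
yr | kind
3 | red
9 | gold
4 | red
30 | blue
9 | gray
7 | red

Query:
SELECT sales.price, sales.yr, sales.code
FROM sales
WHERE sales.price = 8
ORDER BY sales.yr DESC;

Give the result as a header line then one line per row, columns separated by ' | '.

After WHERE (2 rows):
sales.owner | sales.code | sales.price | sales.yr
dave | Y2 | 8 | 30
carol | Y1 | 8 | 4
After SELECT (2 rows):
sales.price | sales.yr | sales.code
8 | 30 | Y2
8 | 4 | Y1
After ORDER BY (2 rows):
sales.price | sales.yr | sales.code
8 | 30 | Y2
8 | 4 | Y1

== RESULT ==
sales.price | sales.yr | sales.code
8 | 30 | Y2
8 | 4 | Y1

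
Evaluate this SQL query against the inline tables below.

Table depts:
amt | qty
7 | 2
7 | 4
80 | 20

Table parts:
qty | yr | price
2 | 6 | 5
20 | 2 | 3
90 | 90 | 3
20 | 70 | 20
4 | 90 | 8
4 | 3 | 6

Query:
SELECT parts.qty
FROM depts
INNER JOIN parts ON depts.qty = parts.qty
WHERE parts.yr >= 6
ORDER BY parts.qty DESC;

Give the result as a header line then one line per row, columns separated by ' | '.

== RESULT ==
parts.qty
20
4
2

Derivation:
After JOIN parts (5 rows):
depts.amt | depts.qty | parts.qty | parts.yr | parts.price
7 | 2 | 2 | 6 | 5
7 | 4 | 4 | 90 | 8
7 | 4 | 4 | 3 | 6
80 | 20 | 20 | 2 | 3
80 | 20 | 20 | 70 | 20
After WHERE (3 rows):
depts.amt | depts.qty | parts.qty | parts.yr | parts.price
7 | 2 | 2 | 6 | 5
7 | 4 | 4 | 90 | 8
80 | 20 | 20 | 70 | 20
After SELECT (3 rows):
parts.qty
2
4
20
After ORDER BY (3 rows):
parts.qty
20
4
2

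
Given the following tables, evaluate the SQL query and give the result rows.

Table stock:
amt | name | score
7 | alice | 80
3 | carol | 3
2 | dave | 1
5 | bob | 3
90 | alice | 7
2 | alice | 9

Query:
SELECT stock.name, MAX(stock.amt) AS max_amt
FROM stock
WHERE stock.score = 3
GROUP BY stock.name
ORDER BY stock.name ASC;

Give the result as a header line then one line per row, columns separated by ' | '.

After WHERE (2 rows):
stock.amt | stock.name | stock.score
3 | carol | 3
5 | bob | 3
After GROUP BY (2 rows):
stock.name | max_amt
carol | 3
bob | 5
After ORDER BY (2 rows):
stock.name | max_amt
bob | 5
carol | 3

== RESULT ==
stock.name | max_amt
bob | 5
carol | 3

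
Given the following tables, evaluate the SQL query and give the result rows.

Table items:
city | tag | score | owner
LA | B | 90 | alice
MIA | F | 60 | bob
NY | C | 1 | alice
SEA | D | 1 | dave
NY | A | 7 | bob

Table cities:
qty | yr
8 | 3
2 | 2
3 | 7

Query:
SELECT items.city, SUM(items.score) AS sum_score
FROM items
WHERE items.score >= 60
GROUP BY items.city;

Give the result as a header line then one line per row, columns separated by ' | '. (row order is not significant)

After WHERE (2 rows):
items.city | items.tag | items.score | items.owner
LA | B | 90 | alice
MIA | F | 60 | bob
After GROUP BY (2 rows):
items.city | sum_score
LA | 90
MIA | 60

== RESULT ==
items.city | sum_score
LA | 90
MIA | 60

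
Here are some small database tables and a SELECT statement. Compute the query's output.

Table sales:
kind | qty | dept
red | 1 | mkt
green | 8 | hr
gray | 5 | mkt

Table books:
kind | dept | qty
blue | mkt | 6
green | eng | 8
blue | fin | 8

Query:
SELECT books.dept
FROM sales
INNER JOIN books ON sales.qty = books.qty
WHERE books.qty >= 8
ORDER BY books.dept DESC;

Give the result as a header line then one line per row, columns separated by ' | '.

== RESULT ==
books.dept
fin
eng

Derivation:
After JOIN books (2 rows):
sales.kind | sales.qty | sales.dept | books.kind | books.dept | books.qty
green | 8 | hr | green | eng | 8
green | 8 | hr | blue | fin | 8
After WHERE (2 rows):
sales.kind | sales.qty | sales.dept | books.kind | books.dept | books.qty
green | 8 | hr | green | eng | 8
green | 8 | hr | blue | fin | 8
After SELECT (2 rows):
books.dept
eng
fin
After ORDER BY (2 rows):
books.dept
fin
eng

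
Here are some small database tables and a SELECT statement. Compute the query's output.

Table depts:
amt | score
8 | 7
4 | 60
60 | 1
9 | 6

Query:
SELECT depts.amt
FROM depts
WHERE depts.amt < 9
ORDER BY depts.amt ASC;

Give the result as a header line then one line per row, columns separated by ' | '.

== RESULT ==
depts.amt
4
8

Derivation:
After WHERE (2 rows):
depts.amt | depts.score
8 | 7
4 | 60
After SELECT (2 rows):
depts.amt
8
4
After ORDER BY (2 rows):
depts.amt
4
8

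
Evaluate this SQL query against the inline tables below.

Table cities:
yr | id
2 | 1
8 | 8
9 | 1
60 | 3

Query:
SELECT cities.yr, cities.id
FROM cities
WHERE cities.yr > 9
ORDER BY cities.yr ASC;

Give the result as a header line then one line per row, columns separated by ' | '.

== RESULT ==
cities.yr | cities.id
60 | 3

Derivation:
After WHERE (1 rows):
cities.yr | cities.id
60 | 3
After SELECT (1 rows):
cities.yr | cities.id
60 | 3
After ORDER BY (1 rows):
cities.yr | cities.id
60 | 3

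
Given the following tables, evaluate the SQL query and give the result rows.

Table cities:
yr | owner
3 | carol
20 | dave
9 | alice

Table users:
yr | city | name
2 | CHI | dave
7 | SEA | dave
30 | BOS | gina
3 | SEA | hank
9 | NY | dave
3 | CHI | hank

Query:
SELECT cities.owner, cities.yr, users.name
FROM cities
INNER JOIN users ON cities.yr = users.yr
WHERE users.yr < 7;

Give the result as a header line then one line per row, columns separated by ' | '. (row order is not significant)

After JOIN users (3 rows):
cities.yr | cities.owner | users.yr | users.city | users.name
3 | carol | 3 | SEA | hank
3 | carol | 3 | CHI | hank
9 | alice | 9 | NY | dave
After WHERE (2 rows):
cities.yr | cities.owner | users.yr | users.city | users.name
3 | carol | 3 | SEA | hank
3 | carol | 3 | CHI | hank
After SELECT (2 rows):
cities.owner | cities.yr | users.name
carol | 3 | hank
carol | 3 | hank

== RESULT ==
cities.owner | cities.yr | users.name
carol | 3 | hank
carol | 3 | hank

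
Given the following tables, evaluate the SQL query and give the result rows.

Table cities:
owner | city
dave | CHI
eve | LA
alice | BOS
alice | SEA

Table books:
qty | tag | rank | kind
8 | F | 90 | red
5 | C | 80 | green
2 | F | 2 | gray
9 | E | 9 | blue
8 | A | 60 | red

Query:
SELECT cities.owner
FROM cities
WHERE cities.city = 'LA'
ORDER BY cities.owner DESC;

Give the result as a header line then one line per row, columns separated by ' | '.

After WHERE (1 rows):
cities.owner | cities.city
eve | LA
After SELECT (1 rows):
cities.owner
eve
After ORDER BY (1 rows):
cities.owner
eve

== RESULT ==
cities.owner
eve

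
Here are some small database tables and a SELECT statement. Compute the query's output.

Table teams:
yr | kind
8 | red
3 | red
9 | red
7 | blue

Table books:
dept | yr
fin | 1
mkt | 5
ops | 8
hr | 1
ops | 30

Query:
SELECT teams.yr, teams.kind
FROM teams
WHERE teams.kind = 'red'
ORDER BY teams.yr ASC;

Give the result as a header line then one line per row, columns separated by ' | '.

After WHERE (3 rows):
teams.yr | teams.kind
8 | red
3 | red
9 | red
After SELECT (3 rows):
teams.yr | teams.kind
8 | red
3 | red
9 | red
After ORDER BY (3 rows):
teams.yr | teams.kind
3 | red
8 | red
9 | red

== RESULT ==
teams.yr | teams.kind
3 | red
8 | red
9 | red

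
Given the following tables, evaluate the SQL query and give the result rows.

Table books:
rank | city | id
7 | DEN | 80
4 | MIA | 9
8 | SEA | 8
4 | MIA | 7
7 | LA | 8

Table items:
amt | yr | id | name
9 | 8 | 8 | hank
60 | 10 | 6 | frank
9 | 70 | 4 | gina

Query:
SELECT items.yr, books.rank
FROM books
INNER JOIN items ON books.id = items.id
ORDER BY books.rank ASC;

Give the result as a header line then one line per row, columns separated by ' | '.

After JOIN items (2 rows):
books.rank | books.city | books.id | items.amt | items.yr | items.id | items.name
8 | SEA | 8 | 9 | 8 | 8 | hank
7 | LA | 8 | 9 | 8 | 8 | hank
After SELECT (2 rows):
items.yr | books.rank
8 | 8
8 | 7
After ORDER BY (2 rows):
items.yr | books.rank
8 | 7
8 | 8

== RESULT ==
items.yr | books.rank
8 | 7
8 | 8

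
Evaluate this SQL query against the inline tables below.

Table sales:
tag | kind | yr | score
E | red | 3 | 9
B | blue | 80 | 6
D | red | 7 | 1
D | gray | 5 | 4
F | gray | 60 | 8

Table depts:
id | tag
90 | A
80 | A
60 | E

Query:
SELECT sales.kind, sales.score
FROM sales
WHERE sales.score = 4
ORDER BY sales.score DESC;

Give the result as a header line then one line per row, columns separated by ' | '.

== RESULT ==
sales.kind | sales.score
gray | 4

Derivation:
After WHERE (1 rows):
sales.tag | sales.kind | sales.yr | sales.score
D | gray | 5 | 4
After SELECT (1 rows):
sales.kind | sales.score
gray | 4
After ORDER BY (1 rows):
sales.kind | sales.score
gray | 4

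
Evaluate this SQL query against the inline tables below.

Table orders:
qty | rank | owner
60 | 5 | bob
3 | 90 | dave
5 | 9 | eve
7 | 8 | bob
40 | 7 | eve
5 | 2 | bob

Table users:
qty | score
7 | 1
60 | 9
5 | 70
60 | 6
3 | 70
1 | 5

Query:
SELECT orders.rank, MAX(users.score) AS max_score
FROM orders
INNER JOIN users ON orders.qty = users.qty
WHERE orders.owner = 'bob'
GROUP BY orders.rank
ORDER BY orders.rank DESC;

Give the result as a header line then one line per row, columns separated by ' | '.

After JOIN users (6 rows):
orders.qty | orders.rank | orders.owner | users.qty | users.score
60 | 5 | bob | 60 | 9
60 | 5 | bob | 60 | 6
3 | 90 | dave | 3 | 70
5 | 9 | eve | 5 | 70
7 | 8 | bob | 7 | 1
5 | 2 | bob | 5 | 70
After WHERE (4 rows):
orders.qty | orders.rank | orders.owner | users.qty | users.score
60 | 5 | bob | 60 | 9
60 | 5 | bob | 60 | 6
7 | 8 | bob | 7 | 1
5 | 2 | bob | 5 | 70
After GROUP BY (3 rows):
orders.rank | max_score
5 | 9
8 | 1
2 | 70
After ORDER BY (3 rows):
orders.rank | max_score
8 | 1
5 | 9
2 | 70

== RESULT ==
orders.rank | max_score
8 | 1
5 | 9
2 | 70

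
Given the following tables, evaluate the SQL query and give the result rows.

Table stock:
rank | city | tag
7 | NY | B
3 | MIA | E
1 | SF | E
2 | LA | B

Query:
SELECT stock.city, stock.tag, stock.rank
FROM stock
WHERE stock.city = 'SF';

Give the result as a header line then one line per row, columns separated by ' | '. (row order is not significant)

== RESULT ==
stock.city | stock.tag | stock.rank
SF | E | 1

Derivation:
After WHERE (1 rows):
stock.rank | stock.city | stock.tag
1 | SF | E
After SELECT (1 rows):
stock.city | stock.tag | stock.rank
SF | E | 1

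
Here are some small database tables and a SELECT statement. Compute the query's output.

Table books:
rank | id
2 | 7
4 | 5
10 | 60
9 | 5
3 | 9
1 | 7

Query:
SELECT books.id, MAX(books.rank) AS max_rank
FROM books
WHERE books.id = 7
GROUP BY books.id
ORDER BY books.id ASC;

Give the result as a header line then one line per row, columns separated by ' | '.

== RESULT ==
books.id | max_rank
7 | 2

Derivation:
After WHERE (2 rows):
books.rank | books.id
2 | 7
1 | 7
After GROUP BY (1 rows):
books.id | max_rank
7 | 2
After ORDER BY (1 rows):
books.id | max_rank
7 | 2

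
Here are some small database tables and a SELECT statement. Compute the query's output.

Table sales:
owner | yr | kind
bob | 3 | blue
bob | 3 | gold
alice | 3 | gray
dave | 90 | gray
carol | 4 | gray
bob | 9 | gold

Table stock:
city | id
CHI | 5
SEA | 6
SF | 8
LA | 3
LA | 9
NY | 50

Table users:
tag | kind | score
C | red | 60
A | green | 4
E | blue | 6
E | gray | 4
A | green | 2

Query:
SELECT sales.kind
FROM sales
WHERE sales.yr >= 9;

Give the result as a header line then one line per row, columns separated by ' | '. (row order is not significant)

After WHERE (2 rows):
sales.owner | sales.yr | sales.kind
dave | 90 | gray
bob | 9 | gold
After SELECT (2 rows):
sales.kind
gray
gold

== RESULT ==
sales.kind
gray
gold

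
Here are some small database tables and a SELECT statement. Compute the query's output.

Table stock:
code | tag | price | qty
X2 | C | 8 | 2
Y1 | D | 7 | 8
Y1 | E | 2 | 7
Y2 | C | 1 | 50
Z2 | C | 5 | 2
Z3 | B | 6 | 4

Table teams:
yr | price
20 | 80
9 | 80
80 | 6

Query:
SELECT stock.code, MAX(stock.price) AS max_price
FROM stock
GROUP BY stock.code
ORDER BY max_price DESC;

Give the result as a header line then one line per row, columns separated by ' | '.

== RESULT ==
stock.code | max_price
X2 | 8
Y1 | 7
Z3 | 6
Z2 | 5
Y2 | 1

Derivation:
After GROUP BY (5 rows):
stock.code | max_price
X2 | 8
Y1 | 7
Y2 | 1
Z2 | 5
Z3 | 6
After ORDER BY (5 rows):
stock.code | max_price
X2 | 8
Y1 | 7
Z3 | 6
Z2 | 5
Y2 | 1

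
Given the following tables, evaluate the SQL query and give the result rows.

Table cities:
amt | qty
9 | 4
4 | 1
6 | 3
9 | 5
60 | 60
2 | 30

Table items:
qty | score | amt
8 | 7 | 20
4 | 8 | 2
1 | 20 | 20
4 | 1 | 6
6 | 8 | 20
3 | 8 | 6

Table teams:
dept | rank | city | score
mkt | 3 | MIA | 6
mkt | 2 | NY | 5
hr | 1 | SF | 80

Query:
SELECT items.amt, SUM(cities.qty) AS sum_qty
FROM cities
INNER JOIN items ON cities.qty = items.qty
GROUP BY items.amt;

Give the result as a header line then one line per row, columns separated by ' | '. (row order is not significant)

== RESULT ==
items.amt | sum_qty
2 | 4
6 | 7
20 | 1

Derivation:
After JOIN items (4 rows):
cities.amt | cities.qty | items.qty | items.score | items.amt
9 | 4 | 4 | 8 | 2
9 | 4 | 4 | 1 | 6
4 | 1 | 1 | 20 | 20
6 | 3 | 3 | 8 | 6
After GROUP BY (3 rows):
items.amt | sum_qty
2 | 4
6 | 7
20 | 1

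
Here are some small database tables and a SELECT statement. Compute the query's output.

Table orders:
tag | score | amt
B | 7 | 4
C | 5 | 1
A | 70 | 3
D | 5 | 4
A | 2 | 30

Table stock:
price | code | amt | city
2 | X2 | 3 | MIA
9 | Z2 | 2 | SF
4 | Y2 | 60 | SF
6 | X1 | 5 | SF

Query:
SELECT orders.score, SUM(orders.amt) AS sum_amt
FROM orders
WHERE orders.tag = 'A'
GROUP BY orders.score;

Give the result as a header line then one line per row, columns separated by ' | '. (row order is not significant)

After WHERE (2 rows):
orders.tag | orders.score | orders.amt
A | 70 | 3
A | 2 | 30
After GROUP BY (2 rows):
orders.score | sum_amt
70 | 3
2 | 30

== RESULT ==
orders.score | sum_amt
70 | 3
2 | 30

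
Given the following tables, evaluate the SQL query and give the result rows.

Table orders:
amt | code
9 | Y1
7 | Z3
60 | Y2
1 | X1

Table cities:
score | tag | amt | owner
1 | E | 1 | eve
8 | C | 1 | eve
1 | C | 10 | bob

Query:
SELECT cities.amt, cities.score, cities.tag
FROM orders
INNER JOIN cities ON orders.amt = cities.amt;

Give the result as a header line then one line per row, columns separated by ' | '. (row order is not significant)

== RESULT ==
cities.amt | cities.score | cities.tag
1 | 1 | E
1 | 8 | C

Derivation:
After JOIN cities (2 rows):
orders.amt | orders.code | cities.score | cities.tag | cities.amt | cities.owner
1 | X1 | 1 | E | 1 | eve
1 | X1 | 8 | C | 1 | eve
After SELECT (2 rows):
cities.amt | cities.score | cities.tag
1 | 1 | E
1 | 8 | C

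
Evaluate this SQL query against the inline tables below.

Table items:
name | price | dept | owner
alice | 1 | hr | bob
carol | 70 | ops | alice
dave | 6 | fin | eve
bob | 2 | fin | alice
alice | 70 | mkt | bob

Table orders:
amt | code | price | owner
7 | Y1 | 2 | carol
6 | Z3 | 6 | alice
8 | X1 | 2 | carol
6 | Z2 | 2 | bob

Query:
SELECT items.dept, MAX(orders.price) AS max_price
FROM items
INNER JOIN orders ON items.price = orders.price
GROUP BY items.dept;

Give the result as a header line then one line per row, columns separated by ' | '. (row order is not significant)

After JOIN orders (4 rows):
items.name | items.price | items.dept | items.owner | orders.amt | orders.code | orders.price | orders.owner
dave | 6 | fin | eve | 6 | Z3 | 6 | alice
bob | 2 | fin | alice | 7 | Y1 | 2 | carol
bob | 2 | fin | alice | 8 | X1 | 2 | carol
bob | 2 | fin | alice | 6 | Z2 | 2 | bob
After GROUP BY (1 rows):
items.dept | max_price
fin | 6

== RESULT ==
items.dept | max_price
fin | 6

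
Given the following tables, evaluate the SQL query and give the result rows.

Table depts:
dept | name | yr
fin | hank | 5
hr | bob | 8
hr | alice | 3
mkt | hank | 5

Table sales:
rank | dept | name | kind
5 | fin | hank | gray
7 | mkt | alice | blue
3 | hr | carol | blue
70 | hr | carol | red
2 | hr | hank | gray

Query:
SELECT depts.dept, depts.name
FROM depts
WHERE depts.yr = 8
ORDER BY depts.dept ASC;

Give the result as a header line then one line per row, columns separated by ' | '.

After WHERE (1 rows):
depts.dept | depts.name | depts.yr
hr | bob | 8
After SELECT (1 rows):
depts.dept | depts.name
hr | bob
After ORDER BY (1 rows):
depts.dept | depts.name
hr | bob

== RESULT ==
depts.dept | depts.name
hr | bob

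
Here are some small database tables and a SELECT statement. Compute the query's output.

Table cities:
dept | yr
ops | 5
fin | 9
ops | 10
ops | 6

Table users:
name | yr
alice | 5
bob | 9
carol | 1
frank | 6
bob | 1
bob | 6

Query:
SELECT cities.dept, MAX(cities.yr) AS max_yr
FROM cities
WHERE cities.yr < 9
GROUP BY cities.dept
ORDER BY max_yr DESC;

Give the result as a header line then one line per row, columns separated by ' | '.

== RESULT ==
cities.dept | max_yr
ops | 6

Derivation:
After WHERE (2 rows):
cities.dept | cities.yr
ops | 5
ops | 6
After GROUP BY (1 rows):
cities.dept | max_yr
ops | 6
After ORDER BY (1 rows):
cities.dept | max_yr
ops | 6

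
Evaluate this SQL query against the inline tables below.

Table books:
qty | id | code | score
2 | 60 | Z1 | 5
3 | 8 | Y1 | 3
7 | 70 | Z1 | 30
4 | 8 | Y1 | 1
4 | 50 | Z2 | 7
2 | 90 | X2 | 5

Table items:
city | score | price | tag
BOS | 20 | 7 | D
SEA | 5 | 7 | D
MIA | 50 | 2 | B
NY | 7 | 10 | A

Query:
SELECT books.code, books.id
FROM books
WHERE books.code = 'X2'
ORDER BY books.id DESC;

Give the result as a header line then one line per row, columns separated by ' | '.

After WHERE (1 rows):
books.qty | books.id | books.code | books.score
2 | 90 | X2 | 5
After SELECT (1 rows):
books.code | books.id
X2 | 90
After ORDER BY (1 rows):
books.code | books.id
X2 | 90

== RESULT ==
books.code | books.id
X2 | 90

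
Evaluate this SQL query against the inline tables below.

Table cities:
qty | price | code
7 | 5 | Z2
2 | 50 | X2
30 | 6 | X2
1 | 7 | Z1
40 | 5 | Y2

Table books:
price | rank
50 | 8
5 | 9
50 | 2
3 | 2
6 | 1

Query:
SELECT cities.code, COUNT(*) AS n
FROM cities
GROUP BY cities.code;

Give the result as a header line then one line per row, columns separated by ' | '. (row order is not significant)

After GROUP BY (4 rows):
cities.code | n
Z2 | 1
X2 | 2
Z1 | 1
Y2 | 1

== RESULT ==
cities.code | n
Z2 | 1
X2 | 2
Z1 | 1
Y2 | 1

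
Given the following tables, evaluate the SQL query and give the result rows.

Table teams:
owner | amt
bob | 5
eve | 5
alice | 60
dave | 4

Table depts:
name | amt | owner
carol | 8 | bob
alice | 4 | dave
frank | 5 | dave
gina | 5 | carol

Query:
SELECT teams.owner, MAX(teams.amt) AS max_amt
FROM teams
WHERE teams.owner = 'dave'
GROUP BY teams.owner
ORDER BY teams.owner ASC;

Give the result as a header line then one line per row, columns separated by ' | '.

After WHERE (1 rows):
teams.owner | teams.amt
dave | 4
After GROUP BY (1 rows):
teams.owner | max_amt
dave | 4
After ORDER BY (1 rows):
teams.owner | max_amt
dave | 4

== RESULT ==
teams.owner | max_amt
dave | 4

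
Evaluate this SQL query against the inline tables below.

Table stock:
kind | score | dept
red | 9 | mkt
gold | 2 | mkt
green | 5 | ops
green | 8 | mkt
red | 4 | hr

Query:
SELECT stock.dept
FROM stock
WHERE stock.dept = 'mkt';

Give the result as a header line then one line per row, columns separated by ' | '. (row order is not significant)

After WHERE (3 rows):
stock.kind | stock.score | stock.dept
red | 9 | mkt
gold | 2 | mkt
green | 8 | mkt
After SELECT (3 rows):
stock.dept
mkt
mkt
mkt

== RESULT ==
stock.dept
mkt
mkt
mkt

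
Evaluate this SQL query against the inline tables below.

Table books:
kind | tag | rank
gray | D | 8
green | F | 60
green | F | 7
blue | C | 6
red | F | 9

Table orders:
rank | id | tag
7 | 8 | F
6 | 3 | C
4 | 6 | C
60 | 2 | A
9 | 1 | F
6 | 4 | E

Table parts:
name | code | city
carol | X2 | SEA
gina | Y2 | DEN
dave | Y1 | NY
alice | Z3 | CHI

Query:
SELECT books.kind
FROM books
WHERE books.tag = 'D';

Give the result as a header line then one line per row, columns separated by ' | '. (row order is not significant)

After WHERE (1 rows):
books.kind | books.tag | books.rank
gray | D | 8
After SELECT (1 rows):
books.kind
gray

== RESULT ==
books.kind
gray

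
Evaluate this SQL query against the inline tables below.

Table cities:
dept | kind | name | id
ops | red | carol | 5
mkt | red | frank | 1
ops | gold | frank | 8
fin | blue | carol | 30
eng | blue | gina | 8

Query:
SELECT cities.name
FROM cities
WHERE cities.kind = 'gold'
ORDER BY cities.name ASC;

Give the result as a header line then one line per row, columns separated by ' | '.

After WHERE (1 rows):
cities.dept | cities.kind | cities.name | cities.id
ops | gold | frank | 8
After SELECT (1 rows):
cities.name
frank
After ORDER BY (1 rows):
cities.name
frank

== RESULT ==
cities.name
frank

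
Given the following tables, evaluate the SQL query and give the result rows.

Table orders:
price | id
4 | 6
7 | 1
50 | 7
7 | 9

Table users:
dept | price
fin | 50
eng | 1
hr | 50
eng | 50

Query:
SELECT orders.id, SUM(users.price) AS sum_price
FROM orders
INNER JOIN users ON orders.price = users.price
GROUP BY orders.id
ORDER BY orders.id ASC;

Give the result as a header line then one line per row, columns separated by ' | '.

After JOIN users (3 rows):
orders.price | orders.id | users.dept | users.price
50 | 7 | fin | 50
50 | 7 | hr | 50
50 | 7 | eng | 50
After GROUP BY (1 rows):
orders.id | sum_price
7 | 150
After ORDER BY (1 rows):
orders.id | sum_price
7 | 150

== RESULT ==
orders.id | sum_price
7 | 150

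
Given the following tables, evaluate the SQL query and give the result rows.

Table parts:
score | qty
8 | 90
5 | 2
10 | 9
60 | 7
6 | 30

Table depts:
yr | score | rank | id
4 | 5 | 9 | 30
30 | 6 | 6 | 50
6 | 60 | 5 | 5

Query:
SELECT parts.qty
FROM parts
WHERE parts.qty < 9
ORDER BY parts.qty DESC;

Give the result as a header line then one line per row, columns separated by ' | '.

After WHERE (2 rows):
parts.score | parts.qty
5 | 2
60 | 7
After SELECT (2 rows):
parts.qty
2
7
After ORDER BY (2 rows):
parts.qty
7
2

== RESULT ==
parts.qty
7
2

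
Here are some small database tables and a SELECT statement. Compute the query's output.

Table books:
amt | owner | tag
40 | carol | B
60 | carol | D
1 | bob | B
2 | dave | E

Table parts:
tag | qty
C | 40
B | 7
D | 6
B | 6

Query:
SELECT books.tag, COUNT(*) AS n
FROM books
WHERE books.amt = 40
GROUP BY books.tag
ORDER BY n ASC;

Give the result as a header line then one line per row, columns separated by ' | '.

After WHERE (1 rows):
books.amt | books.owner | books.tag
40 | carol | B
After GROUP BY (1 rows):
books.tag | n
B | 1
After ORDER BY (1 rows):
books.tag | n
B | 1

== RESULT ==
books.tag | n
B | 1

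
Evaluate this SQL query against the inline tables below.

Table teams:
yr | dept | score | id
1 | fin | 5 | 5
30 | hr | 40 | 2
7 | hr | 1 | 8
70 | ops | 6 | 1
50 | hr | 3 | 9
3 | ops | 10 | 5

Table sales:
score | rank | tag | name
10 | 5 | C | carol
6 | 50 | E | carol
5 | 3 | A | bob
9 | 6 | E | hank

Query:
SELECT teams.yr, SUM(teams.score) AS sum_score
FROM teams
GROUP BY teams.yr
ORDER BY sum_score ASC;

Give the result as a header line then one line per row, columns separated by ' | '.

== RESULT ==
teams.yr | sum_score
7 | 1
50 | 3
1 | 5
70 | 6
3 | 10
30 | 40

Derivation:
After GROUP BY (6 rows):
teams.yr | sum_score
1 | 5
30 | 40
7 | 1
70 | 6
50 | 3
3 | 10
After ORDER BY (6 rows):
teams.yr | sum_score
7 | 1
50 | 3
1 | 5
70 | 6
3 | 10
30 | 40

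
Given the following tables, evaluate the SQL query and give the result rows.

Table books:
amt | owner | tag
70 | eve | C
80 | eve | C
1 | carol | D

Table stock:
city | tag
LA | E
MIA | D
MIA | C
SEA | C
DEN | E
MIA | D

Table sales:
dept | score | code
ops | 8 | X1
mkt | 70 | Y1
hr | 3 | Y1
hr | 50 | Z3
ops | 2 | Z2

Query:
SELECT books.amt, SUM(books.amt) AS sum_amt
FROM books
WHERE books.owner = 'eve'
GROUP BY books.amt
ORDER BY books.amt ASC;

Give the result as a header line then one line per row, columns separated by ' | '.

== RESULT ==
books.amt | sum_amt
70 | 70
80 | 80

Derivation:
After WHERE (2 rows):
books.amt | books.owner | books.tag
70 | eve | C
80 | eve | C
After GROUP BY (2 rows):
books.amt | sum_amt
70 | 70
80 | 80
After ORDER BY (2 rows):
books.amt | sum_amt
70 | 70
80 | 80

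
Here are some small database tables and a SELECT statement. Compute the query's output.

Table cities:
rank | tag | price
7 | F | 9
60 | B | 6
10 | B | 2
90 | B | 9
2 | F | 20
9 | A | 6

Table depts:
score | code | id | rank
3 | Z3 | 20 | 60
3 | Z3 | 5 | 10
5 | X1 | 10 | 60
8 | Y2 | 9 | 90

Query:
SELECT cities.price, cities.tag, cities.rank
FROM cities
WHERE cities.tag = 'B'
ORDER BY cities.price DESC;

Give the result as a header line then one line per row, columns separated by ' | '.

After WHERE (3 rows):
cities.rank | cities.tag | cities.price
60 | B | 6
10 | B | 2
90 | B | 9
After SELECT (3 rows):
cities.price | cities.tag | cities.rank
6 | B | 60
2 | B | 10
9 | B | 90
After ORDER BY (3 rows):
cities.price | cities.tag | cities.rank
9 | B | 90
6 | B | 60
2 | B | 10

== RESULT ==
cities.price | cities.tag | cities.rank
9 | B | 90
6 | B | 60
2 | B | 10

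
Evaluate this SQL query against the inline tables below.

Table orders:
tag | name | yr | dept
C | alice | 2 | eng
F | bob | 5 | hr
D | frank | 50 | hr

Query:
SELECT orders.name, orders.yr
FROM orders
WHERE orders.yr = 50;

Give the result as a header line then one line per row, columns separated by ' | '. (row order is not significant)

After WHERE (1 rows):
orders.tag | orders.name | orders.yr | orders.dept
D | frank | 50 | hr
After SELECT (1 rows):
orders.name | orders.yr
frank | 50

== RESULT ==
orders.name | orders.yr
frank | 50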